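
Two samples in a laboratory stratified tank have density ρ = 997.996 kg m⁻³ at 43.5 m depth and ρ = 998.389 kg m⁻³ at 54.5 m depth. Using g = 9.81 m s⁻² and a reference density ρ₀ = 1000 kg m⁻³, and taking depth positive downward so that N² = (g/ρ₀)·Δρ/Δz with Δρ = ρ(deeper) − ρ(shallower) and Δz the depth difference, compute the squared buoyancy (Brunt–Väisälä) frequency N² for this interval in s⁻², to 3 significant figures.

3.50 × 10⁻⁴ s⁻²

Δρ = 998.389 − 997.996 = 0.393 kg m⁻³ over Δz = 54.5 − 43.5 = 11 m.
N² = (9.81/1000) × (0.393/11) = 3.5048 × 10⁻⁴ s⁻² ≈ 3.50 × 10⁻⁴ s⁻².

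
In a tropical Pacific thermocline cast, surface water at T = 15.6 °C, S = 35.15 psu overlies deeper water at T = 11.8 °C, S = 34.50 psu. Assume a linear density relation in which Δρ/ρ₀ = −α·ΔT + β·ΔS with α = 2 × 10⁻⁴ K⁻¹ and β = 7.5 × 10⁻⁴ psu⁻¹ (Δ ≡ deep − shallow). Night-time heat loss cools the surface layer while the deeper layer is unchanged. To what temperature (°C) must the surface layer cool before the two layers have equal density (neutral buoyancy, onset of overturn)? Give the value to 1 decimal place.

Neutral buoyancy requires Δρ = 0, i.e. −α(T_deep − T_surf′) + β(S_deep − S_surf) = 0.
T_surf′ = T_deep − (β/α)·ΔS = 11.8 − (7.5 × 10⁻⁴/2 × 10⁻⁴)·(-0.65) = 14.238 °C.
Cooling required: 15.6 − (14.238) = 1.362 °C.

14.2 °C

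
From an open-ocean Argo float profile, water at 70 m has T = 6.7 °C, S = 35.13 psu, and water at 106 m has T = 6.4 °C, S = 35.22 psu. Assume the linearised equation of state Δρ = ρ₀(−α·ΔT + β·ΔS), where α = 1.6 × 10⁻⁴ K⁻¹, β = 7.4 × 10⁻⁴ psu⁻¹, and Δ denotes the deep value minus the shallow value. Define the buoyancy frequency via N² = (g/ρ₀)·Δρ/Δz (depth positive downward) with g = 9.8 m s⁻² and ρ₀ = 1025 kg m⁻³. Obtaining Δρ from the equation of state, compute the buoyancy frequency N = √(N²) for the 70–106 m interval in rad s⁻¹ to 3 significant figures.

5.59 × 10⁻³ rad s⁻¹

ΔT = -0.3 K, ΔS = +0.09 psu (deep − shallow).
Δρ/ρ₀ = −αΔT + βΔS = 4.80 × 10⁻⁵ + 6.66 × 10⁻⁵ = 1.146 × 10⁻⁴, so Δρ ≈ 0.1175 kg m⁻³.
N² = (g/ρ₀)·Δρ/Δz = g·(Δρ/ρ₀)/Δz = 9.8 × 1.146 × 10⁻⁴ / 36 = 3.1197 × 10⁻⁵ s⁻².
N = √(3.1197 × 10⁻⁵) = 5.5854 × 10⁻³ rad s⁻¹ ≈ 5.59 × 10⁻³ rad s⁻¹.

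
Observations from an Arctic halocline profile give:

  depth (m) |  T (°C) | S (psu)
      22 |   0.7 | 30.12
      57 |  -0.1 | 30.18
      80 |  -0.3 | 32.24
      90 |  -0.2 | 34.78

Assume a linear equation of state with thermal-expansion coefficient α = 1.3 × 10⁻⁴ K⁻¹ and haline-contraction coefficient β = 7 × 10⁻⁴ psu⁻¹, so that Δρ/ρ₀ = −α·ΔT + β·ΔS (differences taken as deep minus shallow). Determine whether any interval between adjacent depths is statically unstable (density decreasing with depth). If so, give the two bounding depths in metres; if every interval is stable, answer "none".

Evaluate Δρ/ρ₀ = −αΔT + βΔS across each adjacent pair:
  22–57 m: −αΔT+βΔS = −(1.3 × 10⁻⁴)(-0.8)+(7 × 10⁻⁴)(+0.06) = 1.5 × 10⁻⁴ → stable
  57–80 m: −αΔT+βΔS = −(1.3 × 10⁻⁴)(-0.2)+(7 × 10⁻⁴)(+2.06) = 1.5 × 10⁻³ → stable
  80–90 m: −αΔT+βΔS = −(1.3 × 10⁻⁴)(+0.1)+(7 × 10⁻⁴)(+2.54) = 1.8 × 10⁻³ → stable
Every interval has Δρ > 0: the column is stably stratified throughout.

none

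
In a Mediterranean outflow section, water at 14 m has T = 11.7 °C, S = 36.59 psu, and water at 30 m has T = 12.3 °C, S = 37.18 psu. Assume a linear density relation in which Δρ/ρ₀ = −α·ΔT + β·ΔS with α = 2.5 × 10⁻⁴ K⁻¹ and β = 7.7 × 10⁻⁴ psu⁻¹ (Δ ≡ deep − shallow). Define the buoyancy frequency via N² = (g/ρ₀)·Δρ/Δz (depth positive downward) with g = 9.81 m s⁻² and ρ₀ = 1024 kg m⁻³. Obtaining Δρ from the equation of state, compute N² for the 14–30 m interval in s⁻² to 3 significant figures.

ΔT = +0.6 K, ΔS = +0.59 psu (deep − shallow).
Δρ/ρ₀ = −αΔT + βΔS = -1.50 × 10⁻⁴ + 4.543 × 10⁻⁴ = 3.043 × 10⁻⁴, so Δρ ≈ 0.3116 kg m⁻³.
N² = (g/ρ₀)·Δρ/Δz = g·(Δρ/ρ₀)/Δz = 9.81 × 3.043 × 10⁻⁴ / 16 = 1.8657 × 10⁻⁴ s⁻² ≈ 1.87 × 10⁻⁴ s⁻².

1.87 × 10⁻⁴ s⁻²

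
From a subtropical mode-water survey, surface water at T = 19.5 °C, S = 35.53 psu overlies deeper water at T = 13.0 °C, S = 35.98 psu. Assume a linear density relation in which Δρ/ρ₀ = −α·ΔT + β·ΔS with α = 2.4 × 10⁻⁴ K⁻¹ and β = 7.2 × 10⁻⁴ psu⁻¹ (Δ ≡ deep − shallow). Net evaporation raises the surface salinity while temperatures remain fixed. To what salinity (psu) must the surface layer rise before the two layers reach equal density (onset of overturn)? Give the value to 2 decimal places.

38.15 psu

Neutral buoyancy requires −α(T_deep − T_surf) + β(S_deep − S_surf′) = 0.
S_surf′ = S_deep − (α/β)·ΔT = 35.98 − (2.4 × 10⁻⁴/7.2 × 10⁻⁴)·(-6.5) = 38.1467 psu.
Increase required: 38.1467 − 35.53 = 2.6167 psu.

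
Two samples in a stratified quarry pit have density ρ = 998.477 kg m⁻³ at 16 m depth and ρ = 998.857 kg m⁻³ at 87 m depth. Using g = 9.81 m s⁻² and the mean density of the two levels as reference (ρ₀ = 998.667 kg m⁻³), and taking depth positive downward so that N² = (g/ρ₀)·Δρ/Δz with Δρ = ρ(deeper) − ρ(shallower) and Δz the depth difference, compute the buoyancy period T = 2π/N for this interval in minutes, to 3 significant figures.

Δρ = 998.857 − 998.477 = 0.380 kg m⁻³ over Δz = 87 − 16 = 71 m.
N² = (9.81/998.667) × (0.380/71) = 5.2574 × 10⁻⁵ s⁻².
N = √(5.2574 × 10⁻⁵) = 7.2508 × 10⁻³ rad s⁻¹, so T = 2π/N = 866.55 s = 14.442 min ≈ 14.4 min.

14.4 min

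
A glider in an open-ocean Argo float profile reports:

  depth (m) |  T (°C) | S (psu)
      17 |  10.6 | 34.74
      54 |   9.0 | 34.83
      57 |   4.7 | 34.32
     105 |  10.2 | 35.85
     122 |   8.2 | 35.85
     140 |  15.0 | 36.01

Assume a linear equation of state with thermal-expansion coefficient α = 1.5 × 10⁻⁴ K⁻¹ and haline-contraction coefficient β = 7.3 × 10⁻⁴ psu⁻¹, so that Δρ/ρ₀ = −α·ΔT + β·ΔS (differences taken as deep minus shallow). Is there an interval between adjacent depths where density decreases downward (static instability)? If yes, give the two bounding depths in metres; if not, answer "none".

122–140 m

Evaluate Δρ/ρ₀ = −αΔT + βΔS across each adjacent pair:
  17–54 m: −αΔT+βΔS = −(1.5 × 10⁻⁴)(-1.6)+(7.3 × 10⁻⁴)(+0.09) = 3.1 × 10⁻⁴ → stable
  54–57 m: −αΔT+βΔS = −(1.5 × 10⁻⁴)(-4.3)+(7.3 × 10⁻⁴)(-0.51) = 2.7 × 10⁻⁴ → stable
  57–105 m: −αΔT+βΔS = −(1.5 × 10⁻⁴)(+5.5)+(7.3 × 10⁻⁴)(+1.53) = 2.9 × 10⁻⁴ → stable
  105–122 m: −αΔT+βΔS = −(1.5 × 10⁻⁴)(-2.0)+(7.3 × 10⁻⁴)(+0.00) = 3.0 × 10⁻⁴ → stable
  122–140 m: −αΔT+βΔS = −(1.5 × 10⁻⁴)(+6.8)+(7.3 × 10⁻⁴)(+0.16) = -9.0 × 10⁻⁴ → UNSTABLE
The 122–140 m interval has Δρ < 0: lighter water underlies denser water.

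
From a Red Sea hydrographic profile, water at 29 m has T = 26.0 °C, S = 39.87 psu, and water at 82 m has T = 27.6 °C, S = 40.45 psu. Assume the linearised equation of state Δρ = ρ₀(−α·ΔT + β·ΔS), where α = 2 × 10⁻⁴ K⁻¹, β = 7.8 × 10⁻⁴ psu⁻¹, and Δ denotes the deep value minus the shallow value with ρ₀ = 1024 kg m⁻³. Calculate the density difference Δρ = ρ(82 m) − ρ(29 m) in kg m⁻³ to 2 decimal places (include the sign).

+0.14 kg m⁻³

ΔT = +1.6 K, ΔS = +0.58 psu (deep − shallow).
Δρ/ρ₀ = −(2 × 10⁻⁴)(+1.6) + (7.8 × 10⁻⁴)(+0.58) = 1.324 × 10⁻⁴.
Δρ = 1024 × (1.324 × 10⁻⁴) = +0.14 kg m⁻³.
Positive Δρ: denser below, stable.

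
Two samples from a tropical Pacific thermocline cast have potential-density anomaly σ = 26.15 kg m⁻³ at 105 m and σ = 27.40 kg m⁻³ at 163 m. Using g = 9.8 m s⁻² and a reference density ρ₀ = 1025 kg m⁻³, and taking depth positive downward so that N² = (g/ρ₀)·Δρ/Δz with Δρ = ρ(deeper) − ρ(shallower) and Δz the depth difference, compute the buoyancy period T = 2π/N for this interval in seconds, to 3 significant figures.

438 s

Δρ = 1027.40 − 1026.15 = 1.25 kg m⁻³ over Δz = 163 − 105 = 58 m.
N² = (9.8/1025) × (1.25/58) = 2.0606 × 10⁻⁴ s⁻².
N = √(2.0606 × 10⁻⁴) = 0.014355 rad s⁻¹, so T = 2π/N = 437.70 s ≈ 438 s.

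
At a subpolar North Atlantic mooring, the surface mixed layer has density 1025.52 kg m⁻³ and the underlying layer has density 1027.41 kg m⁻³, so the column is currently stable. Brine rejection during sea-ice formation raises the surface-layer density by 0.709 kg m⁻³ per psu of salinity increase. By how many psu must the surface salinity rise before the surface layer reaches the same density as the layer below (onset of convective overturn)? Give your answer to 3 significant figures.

Density deficit of the surface layer: 1027.41 − 1025.52 = 1.89 kg m⁻³.
Required change = 1.89 / 0.709 = 2.67 psu.

2.67 psu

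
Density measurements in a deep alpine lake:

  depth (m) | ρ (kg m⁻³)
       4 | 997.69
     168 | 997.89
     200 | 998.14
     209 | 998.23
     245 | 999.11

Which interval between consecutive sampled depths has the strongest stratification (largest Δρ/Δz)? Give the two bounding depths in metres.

Compute the density gradient over each adjacent pair:
  4–168 m: Δρ/Δz = 0.20/164 = 1.2 × 10⁻³ kg m⁻⁴
  168–200 m: Δρ/Δz = 0.25/32 = 7.8 × 10⁻³ kg m⁻⁴
  200–209 m: Δρ/Δz = 0.09/9 = 0.010 kg m⁻⁴
  209–245 m: Δρ/Δz = 0.88/36 = 0.024 kg m⁻⁴
The largest gradient is in the 209–245 m interval — the pycnocline.

209–245 m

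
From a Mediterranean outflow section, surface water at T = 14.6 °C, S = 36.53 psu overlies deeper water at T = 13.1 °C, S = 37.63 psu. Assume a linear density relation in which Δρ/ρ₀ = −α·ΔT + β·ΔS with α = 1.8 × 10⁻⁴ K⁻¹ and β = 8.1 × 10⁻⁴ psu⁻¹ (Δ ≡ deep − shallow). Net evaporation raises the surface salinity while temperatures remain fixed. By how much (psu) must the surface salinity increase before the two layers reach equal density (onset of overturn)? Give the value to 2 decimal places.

1.43 psu

Neutral buoyancy requires −α(T_deep − T_surf) + β(S_deep − S_surf′) = 0.
S_surf′ = S_deep − (α/β)·ΔT = 37.63 − (1.8 × 10⁻⁴/8.1 × 10⁻⁴)·(-1.5) = 37.9633 psu.
Increase required: 37.9633 − 36.53 = 1.4333 psu.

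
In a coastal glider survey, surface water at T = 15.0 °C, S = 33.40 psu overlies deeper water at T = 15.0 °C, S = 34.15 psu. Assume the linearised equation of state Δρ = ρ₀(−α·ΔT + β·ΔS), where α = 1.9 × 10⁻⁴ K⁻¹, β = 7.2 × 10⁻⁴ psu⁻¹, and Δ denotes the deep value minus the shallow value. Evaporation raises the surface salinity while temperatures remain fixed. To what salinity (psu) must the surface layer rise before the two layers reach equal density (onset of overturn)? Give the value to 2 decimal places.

Neutral buoyancy requires −α(T_deep − T_surf) + β(S_deep − S_surf′) = 0.
S_surf′ = S_deep − (α/β)·ΔT = 34.15 − (1.9 × 10⁻⁴/7.2 × 10⁻⁴)·(+0.0) = 34.1500 psu.
Increase required: 34.1500 − 33.40 = 0.7500 psu.

34.15 psu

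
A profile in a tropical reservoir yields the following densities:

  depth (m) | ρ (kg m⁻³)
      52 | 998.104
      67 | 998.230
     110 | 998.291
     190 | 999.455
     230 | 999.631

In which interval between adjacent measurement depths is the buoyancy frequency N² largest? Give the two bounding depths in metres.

110–190 m

Compute the density gradient over each adjacent pair:
  52–67 m: Δρ/Δz = 0.126/15 = 8.4 × 10⁻³ kg m⁻⁴
  67–110 m: Δρ/Δz = 0.061/43 = 1.4 × 10⁻³ kg m⁻⁴
  110–190 m: Δρ/Δz = 1.164/80 = 0.015 kg m⁻⁴
  190–230 m: Δρ/Δz = 0.176/40 = 4.4 × 10⁻³ kg m⁻⁴
The largest gradient is in the 110–190 m interval — the pycnocline.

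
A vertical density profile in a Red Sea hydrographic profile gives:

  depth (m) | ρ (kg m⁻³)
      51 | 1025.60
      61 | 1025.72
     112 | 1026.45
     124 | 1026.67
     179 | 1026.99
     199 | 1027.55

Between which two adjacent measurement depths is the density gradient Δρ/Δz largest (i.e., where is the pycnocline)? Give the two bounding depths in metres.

Compute the density gradient over each adjacent pair:
  51–61 m: Δρ/Δz = 0.12/10 = 0.012 kg m⁻⁴
  61–112 m: Δρ/Δz = 0.73/51 = 0.014 kg m⁻⁴
  112–124 m: Δρ/Δz = 0.22/12 = 0.018 kg m⁻⁴
  124–179 m: Δρ/Δz = 0.32/55 = 5.8 × 10⁻³ kg m⁻⁴
  179–199 m: Δρ/Δz = 0.56/20 = 0.028 kg m⁻⁴
The largest gradient is in the 179–199 m interval — the pycnocline.

179–199 m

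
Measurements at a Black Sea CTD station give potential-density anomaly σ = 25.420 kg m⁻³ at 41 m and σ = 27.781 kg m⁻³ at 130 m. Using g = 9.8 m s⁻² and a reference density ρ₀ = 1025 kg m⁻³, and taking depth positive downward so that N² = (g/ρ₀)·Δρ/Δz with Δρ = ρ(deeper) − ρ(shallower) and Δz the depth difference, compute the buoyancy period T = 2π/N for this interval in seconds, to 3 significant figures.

Δρ = 1027.781 − 1025.420 = 2.361 kg m⁻³ over Δz = 130 − 41 = 89 m.
N² = (9.8/1025) × (2.361/89) = 2.5363 × 10⁻⁴ s⁻².
N = √(2.5363 × 10⁻⁴) = 0.015926 rad s⁻¹, so T = 2π/N = 394.52 s ≈ 395 s.

395 s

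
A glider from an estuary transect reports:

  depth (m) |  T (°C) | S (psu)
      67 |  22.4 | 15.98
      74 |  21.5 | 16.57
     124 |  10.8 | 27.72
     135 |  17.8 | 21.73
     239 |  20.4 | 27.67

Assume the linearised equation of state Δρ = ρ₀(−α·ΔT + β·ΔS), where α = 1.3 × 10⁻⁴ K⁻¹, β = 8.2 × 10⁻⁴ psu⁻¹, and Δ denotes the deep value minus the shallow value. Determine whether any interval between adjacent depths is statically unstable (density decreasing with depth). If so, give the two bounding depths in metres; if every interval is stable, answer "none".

Evaluate Δρ/ρ₀ = −αΔT + βΔS across each adjacent pair:
  67–74 m: −αΔT+βΔS = −(1.3 × 10⁻⁴)(-0.9)+(8.2 × 10⁻⁴)(+0.59) = 6.0 × 10⁻⁴ → stable
  74–124 m: −αΔT+βΔS = −(1.3 × 10⁻⁴)(-10.7)+(8.2 × 10⁻⁴)(+11.15) = 0.011 → stable
  124–135 m: −αΔT+βΔS = −(1.3 × 10⁻⁴)(+7.0)+(8.2 × 10⁻⁴)(-5.99) = -5.8 × 10⁻³ → UNSTABLE
  135–239 m: −αΔT+βΔS = −(1.3 × 10⁻⁴)(+2.6)+(8.2 × 10⁻⁴)(+5.94) = 4.5 × 10⁻³ → stable
The 124–135 m interval has Δρ < 0: lighter water underlies denser water.

124–135 m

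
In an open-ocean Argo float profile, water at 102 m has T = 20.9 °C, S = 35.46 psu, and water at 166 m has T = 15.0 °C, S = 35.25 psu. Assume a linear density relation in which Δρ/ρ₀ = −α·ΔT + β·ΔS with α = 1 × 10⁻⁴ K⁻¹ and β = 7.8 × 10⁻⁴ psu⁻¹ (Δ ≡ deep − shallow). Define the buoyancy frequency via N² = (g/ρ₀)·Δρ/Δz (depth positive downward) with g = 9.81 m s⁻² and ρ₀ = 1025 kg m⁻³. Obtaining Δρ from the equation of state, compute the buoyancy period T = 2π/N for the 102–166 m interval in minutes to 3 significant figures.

ΔT = -5.9 K, ΔS = -0.21 psu (deep − shallow).
Δρ/ρ₀ = −αΔT + βΔS = 5.90 × 10⁻⁴ − 1.638 × 10⁻⁴ = 4.262 × 10⁻⁴, so Δρ ≈ 0.4369 kg m⁻³.
N² = (g/ρ₀)·Δρ/Δz = g·(Δρ/ρ₀)/Δz = 9.81 × 4.262 × 10⁻⁴ / 64 = 6.5328 × 10⁻⁵ s⁻².
N = √(6.5328 × 10⁻⁵) = 8.0826 × 10⁻³ rad s⁻¹ → T = 2π/N = 777.37 s = 12.956 min ≈ 13.0 min.

13.0 min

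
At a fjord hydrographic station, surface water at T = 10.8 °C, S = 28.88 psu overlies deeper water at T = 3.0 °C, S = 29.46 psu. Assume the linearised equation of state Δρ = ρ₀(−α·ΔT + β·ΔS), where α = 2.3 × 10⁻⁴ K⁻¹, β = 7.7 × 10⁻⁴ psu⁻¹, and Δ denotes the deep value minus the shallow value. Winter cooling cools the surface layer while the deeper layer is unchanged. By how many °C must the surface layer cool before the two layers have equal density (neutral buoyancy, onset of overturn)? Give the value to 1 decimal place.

Neutral buoyancy requires Δρ = 0, i.e. −α(T_deep − T_surf′) + β(S_deep − S_surf) = 0.
T_surf′ = T_deep − (β/α)·ΔS = 3.0 − (7.7 × 10⁻⁴/2.3 × 10⁻⁴)·(+0.58) = 1.058 °C.
Cooling required: 10.8 − (1.058) = 9.742 °C.

9.7 °C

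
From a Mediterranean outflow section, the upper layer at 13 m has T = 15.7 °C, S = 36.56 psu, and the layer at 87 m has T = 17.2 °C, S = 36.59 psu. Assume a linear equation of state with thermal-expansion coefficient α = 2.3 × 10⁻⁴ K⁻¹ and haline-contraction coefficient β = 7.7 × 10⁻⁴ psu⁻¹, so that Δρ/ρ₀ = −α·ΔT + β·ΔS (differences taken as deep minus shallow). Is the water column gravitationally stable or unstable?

ΔT = 17.2 − 15.7 = +1.5 K and ΔS = 36.59 − 36.56 = +0.03 psu (deep − shallow).
−αΔT = -3.45 × 10⁻⁴; βΔS = 2.31 × 10⁻⁵; sum Δρ/ρ₀ = -3.219 × 10⁻⁴.
Δρ/ρ₀ < 0, so Δρ < 0: deeper water is lighter → statically unstable; the column would overturn.

unstable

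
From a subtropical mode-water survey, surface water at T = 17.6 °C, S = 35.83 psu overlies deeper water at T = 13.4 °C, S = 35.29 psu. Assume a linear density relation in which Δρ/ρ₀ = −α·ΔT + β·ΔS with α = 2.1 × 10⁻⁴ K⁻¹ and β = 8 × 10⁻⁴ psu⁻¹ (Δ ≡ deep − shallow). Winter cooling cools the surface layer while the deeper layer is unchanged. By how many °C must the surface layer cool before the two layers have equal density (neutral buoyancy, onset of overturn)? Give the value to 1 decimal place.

2.1 °C

Neutral buoyancy requires Δρ = 0, i.e. −α(T_deep − T_surf′) + β(S_deep − S_surf) = 0.
T_surf′ = T_deep − (β/α)·ΔS = 13.4 − (8 × 10⁻⁴/2.1 × 10⁻⁴)·(-0.54) = 15.457 °C.
Cooling required: 17.6 − (15.457) = 2.143 °C.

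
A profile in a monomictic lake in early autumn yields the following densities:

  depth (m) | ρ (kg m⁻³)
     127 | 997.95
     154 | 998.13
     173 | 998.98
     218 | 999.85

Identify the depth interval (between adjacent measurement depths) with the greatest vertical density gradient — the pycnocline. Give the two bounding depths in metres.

154–173 m

Compute the density gradient over each adjacent pair:
  127–154 m: Δρ/Δz = 0.18/27 = 6.7 × 10⁻³ kg m⁻⁴
  154–173 m: Δρ/Δz = 0.85/19 = 0.045 kg m⁻⁴
  173–218 m: Δρ/Δz = 0.87/45 = 0.019 kg m⁻⁴
The largest gradient is in the 154–173 m interval — the pycnocline.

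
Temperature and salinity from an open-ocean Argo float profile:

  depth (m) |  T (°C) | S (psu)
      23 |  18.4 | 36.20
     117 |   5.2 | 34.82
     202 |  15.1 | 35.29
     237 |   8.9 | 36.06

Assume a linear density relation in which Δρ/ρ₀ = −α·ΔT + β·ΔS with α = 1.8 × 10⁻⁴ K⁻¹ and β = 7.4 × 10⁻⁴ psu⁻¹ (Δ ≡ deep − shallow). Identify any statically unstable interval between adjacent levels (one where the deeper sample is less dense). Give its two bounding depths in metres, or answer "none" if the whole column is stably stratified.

117–202 m

Evaluate Δρ/ρ₀ = −αΔT + βΔS across each adjacent pair:
  23–117 m: −αΔT+βΔS = −(1.8 × 10⁻⁴)(-13.2)+(7.4 × 10⁻⁴)(-1.38) = 1.4 × 10⁻³ → stable
  117–202 m: −αΔT+βΔS = −(1.8 × 10⁻⁴)(+9.9)+(7.4 × 10⁻⁴)(+0.47) = -1.4 × 10⁻³ → UNSTABLE
  202–237 m: −αΔT+βΔS = −(1.8 × 10⁻⁴)(-6.2)+(7.4 × 10⁻⁴)(+0.77) = 1.7 × 10⁻³ → stable
The 117–202 m interval has Δρ < 0: lighter water underlies denser water.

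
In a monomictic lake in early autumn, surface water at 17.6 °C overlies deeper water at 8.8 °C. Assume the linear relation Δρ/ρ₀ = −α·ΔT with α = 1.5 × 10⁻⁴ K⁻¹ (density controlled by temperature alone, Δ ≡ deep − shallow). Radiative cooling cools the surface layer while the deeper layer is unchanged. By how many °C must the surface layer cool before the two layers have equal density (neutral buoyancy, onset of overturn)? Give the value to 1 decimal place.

8.8 °C

With temperature the only control, equal density requires T_surf′ = T_deep.
T_surf′ = 8.8 °C.
Cooling required: 17.6 − 8.8 = 8.8 °C.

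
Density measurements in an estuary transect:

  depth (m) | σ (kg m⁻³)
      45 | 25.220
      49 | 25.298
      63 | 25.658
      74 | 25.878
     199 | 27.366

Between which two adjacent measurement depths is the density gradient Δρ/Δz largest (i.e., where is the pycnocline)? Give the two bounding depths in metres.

Compute the density gradient over each adjacent pair:
  45–49 m: Δρ/Δz = 0.078/4 = 0.019 kg m⁻⁴
  49–63 m: Δρ/Δz = 0.360/14 = 0.026 kg m⁻⁴
  63–74 m: Δρ/Δz = 0.220/11 = 0.020 kg m⁻⁴
  74–199 m: Δρ/Δz = 1.488/125 = 0.012 kg m⁻⁴
The largest gradient is in the 49–63 m interval — the pycnocline.

49–63 m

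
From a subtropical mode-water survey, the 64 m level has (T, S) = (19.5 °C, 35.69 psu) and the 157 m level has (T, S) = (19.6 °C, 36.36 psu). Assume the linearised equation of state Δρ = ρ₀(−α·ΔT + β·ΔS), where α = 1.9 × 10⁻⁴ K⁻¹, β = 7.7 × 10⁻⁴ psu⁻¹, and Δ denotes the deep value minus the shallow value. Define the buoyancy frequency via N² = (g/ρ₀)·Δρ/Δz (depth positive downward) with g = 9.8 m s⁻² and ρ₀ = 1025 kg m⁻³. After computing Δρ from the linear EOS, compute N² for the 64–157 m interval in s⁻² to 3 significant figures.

ΔT = +0.1 K, ΔS = +0.67 psu (deep − shallow).
Δρ/ρ₀ = −αΔT + βΔS = -1.90 × 10⁻⁵ + 5.159 × 10⁻⁴ = 4.969 × 10⁻⁴, so Δρ ≈ 0.5093 kg m⁻³.
N² = (g/ρ₀)·Δρ/Δz = g·(Δρ/ρ₀)/Δz = 9.8 × 4.969 × 10⁻⁴ / 93 = 5.2362 × 10⁻⁵ s⁻² ≈ 5.24 × 10⁻⁵ s⁻².

5.24 × 10⁻⁵ s⁻²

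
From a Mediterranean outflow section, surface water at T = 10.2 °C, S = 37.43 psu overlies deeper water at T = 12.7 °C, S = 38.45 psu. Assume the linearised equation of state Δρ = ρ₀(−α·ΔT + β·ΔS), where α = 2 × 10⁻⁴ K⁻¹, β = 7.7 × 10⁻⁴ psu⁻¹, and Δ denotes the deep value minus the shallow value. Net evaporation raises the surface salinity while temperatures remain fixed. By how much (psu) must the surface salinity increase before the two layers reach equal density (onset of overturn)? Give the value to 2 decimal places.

Neutral buoyancy requires −α(T_deep − T_surf) + β(S_deep − S_surf′) = 0.
S_surf′ = S_deep − (α/β)·ΔT = 38.45 − (2 × 10⁻⁴/7.7 × 10⁻⁴)·(+2.5) = 37.8006 psu.
Increase required: 37.8006 − 37.43 = 0.3706 psu.

0.37 psu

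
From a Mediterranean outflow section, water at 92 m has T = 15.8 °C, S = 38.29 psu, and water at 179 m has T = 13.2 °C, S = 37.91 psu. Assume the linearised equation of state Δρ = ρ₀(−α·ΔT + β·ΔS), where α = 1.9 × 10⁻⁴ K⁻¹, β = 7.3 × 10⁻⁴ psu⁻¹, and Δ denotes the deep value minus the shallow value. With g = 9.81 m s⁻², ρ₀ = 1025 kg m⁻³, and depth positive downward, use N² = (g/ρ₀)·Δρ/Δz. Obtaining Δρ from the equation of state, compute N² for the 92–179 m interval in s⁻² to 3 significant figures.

2.44 × 10⁻⁵ s⁻²

ΔT = -2.6 K, ΔS = -0.38 psu (deep − shallow).
Δρ/ρ₀ = −αΔT + βΔS = 4.94 × 10⁻⁴ − 2.774 × 10⁻⁴ = 2.166 × 10⁻⁴, so Δρ ≈ 0.2220 kg m⁻³.
N² = (g/ρ₀)·Δρ/Δz = g·(Δρ/ρ₀)/Δz = 9.81 × 2.166 × 10⁻⁴ / 87 = 2.4424 × 10⁻⁵ s⁻² ≈ 2.44 × 10⁻⁵ s⁻².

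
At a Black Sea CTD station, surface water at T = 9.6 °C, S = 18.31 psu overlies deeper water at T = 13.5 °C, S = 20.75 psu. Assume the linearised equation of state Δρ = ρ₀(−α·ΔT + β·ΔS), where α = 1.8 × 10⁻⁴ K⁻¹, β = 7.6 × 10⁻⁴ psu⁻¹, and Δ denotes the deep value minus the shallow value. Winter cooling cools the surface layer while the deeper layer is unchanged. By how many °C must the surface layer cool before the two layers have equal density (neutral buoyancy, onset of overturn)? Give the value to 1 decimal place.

Neutral buoyancy requires Δρ = 0, i.e. −α(T_deep − T_surf′) + β(S_deep − S_surf) = 0.
T_surf′ = T_deep − (β/α)·ΔS = 13.5 − (7.6 × 10⁻⁴/1.8 × 10⁻⁴)·(+2.44) = 3.198 °C.
Cooling required: 9.6 − (3.198) = 6.402 °C.

6.4 °C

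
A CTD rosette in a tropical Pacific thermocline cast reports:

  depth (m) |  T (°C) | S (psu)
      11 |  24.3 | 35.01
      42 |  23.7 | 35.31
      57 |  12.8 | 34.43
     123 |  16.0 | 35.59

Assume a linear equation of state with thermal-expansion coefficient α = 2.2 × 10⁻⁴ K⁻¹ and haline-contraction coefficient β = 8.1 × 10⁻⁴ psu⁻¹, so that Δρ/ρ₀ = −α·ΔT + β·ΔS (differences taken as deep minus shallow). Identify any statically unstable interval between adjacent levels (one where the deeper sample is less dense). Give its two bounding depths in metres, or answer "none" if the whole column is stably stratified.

none

Evaluate Δρ/ρ₀ = −αΔT + βΔS across each adjacent pair:
  11–42 m: −αΔT+βΔS = −(2.2 × 10⁻⁴)(-0.6)+(8.1 × 10⁻⁴)(+0.30) = 3.8 × 10⁻⁴ → stable
  42–57 m: −αΔT+βΔS = −(2.2 × 10⁻⁴)(-10.9)+(8.1 × 10⁻⁴)(-0.88) = 1.7 × 10⁻³ → stable
  57–123 m: −αΔT+βΔS = −(2.2 × 10⁻⁴)(+3.2)+(8.1 × 10⁻⁴)(+1.16) = 2.4 × 10⁻⁴ → stable
Every interval has Δρ > 0: the column is stably stratified throughout.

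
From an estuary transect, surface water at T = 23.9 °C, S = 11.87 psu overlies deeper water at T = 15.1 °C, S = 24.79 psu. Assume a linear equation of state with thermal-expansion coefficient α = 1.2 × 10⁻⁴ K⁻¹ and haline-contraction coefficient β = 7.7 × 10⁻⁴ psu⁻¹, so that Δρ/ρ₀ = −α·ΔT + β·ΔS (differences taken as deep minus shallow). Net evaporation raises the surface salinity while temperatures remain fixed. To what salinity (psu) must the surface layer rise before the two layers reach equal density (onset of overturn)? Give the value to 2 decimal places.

26.16 psu

Neutral buoyancy requires −α(T_deep − T_surf) + β(S_deep − S_surf′) = 0.
S_surf′ = S_deep − (α/β)·ΔT = 24.79 − (1.2 × 10⁻⁴/7.7 × 10⁻⁴)·(-8.8) = 26.1614 psu.
Increase required: 26.1614 − 11.87 = 14.2914 psu.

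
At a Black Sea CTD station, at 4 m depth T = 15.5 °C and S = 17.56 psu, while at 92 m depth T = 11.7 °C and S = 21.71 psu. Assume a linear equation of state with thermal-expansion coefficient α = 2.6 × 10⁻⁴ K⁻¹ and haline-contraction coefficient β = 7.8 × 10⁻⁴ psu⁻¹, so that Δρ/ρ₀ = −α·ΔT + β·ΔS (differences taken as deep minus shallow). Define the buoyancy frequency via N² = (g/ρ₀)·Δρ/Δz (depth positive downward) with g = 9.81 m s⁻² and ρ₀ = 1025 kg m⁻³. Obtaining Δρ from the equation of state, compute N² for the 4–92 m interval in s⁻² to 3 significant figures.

ΔT = -3.8 K, ΔS = +4.15 psu (deep − shallow).
Δρ/ρ₀ = −αΔT + βΔS = 9.88 × 10⁻⁴ + 3.237 × 10⁻³ = 4.225 × 10⁻³, so Δρ ≈ 4.331 kg m⁻³.
N² = (g/ρ₀)·Δρ/Δz = g·(Δρ/ρ₀)/Δz = 9.81 × 4.225 × 10⁻³ / 88 = 4.7099 × 10⁻⁴ s⁻² ≈ 4.71 × 10⁻⁴ s⁻².

4.71 × 10⁻⁴ s⁻²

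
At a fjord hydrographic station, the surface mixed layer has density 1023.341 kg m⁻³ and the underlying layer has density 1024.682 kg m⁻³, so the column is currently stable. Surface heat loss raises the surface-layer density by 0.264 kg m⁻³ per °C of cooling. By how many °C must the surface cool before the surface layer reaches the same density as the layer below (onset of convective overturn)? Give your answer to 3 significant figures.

5.08 °C

Density deficit of the surface layer: 1024.682 − 1023.341 = 1.341 kg m⁻³.
Required change = 1.341 / 0.264 = 5.08 °C.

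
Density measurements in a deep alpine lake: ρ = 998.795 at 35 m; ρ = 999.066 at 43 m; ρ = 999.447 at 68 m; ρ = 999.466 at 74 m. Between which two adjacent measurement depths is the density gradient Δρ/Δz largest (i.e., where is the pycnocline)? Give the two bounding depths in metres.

Compute the density gradient over each adjacent pair:
  35–43 m: Δρ/Δz = 0.271/8 = 0.034 kg m⁻⁴
  43–68 m: Δρ/Δz = 0.381/25 = 0.015 kg m⁻⁴
  68–74 m: Δρ/Δz = 0.019/6 = 3.2 × 10⁻³ kg m⁻⁴
The largest gradient is in the 35–43 m interval — the pycnocline.

35–43 m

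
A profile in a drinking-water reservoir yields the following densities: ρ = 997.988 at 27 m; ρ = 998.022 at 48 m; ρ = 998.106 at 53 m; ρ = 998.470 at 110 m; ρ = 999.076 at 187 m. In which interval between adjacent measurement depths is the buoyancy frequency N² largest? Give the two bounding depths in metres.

48–53 m

Compute the density gradient over each adjacent pair:
  27–48 m: Δρ/Δz = 0.034/21 = 1.6 × 10⁻³ kg m⁻⁴
  48–53 m: Δρ/Δz = 0.084/5 = 0.017 kg m⁻⁴
  53–110 m: Δρ/Δz = 0.364/57 = 6.4 × 10⁻³ kg m⁻⁴
  110–187 m: Δρ/Δz = 0.606/77 = 7.9 × 10⁻³ kg m⁻⁴
The largest gradient is in the 48–53 m interval — the pycnocline.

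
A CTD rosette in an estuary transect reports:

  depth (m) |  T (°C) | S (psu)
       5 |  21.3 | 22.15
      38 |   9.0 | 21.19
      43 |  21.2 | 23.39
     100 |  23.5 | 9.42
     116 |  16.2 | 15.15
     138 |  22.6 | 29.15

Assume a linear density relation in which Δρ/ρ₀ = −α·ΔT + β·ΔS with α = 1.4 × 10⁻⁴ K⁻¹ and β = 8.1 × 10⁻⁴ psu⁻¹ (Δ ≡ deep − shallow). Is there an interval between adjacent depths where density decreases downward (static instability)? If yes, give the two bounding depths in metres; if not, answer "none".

Evaluate Δρ/ρ₀ = −αΔT + βΔS across each adjacent pair:
  5–38 m: −αΔT+βΔS = −(1.4 × 10⁻⁴)(-12.3)+(8.1 × 10⁻⁴)(-0.96) = 9.4 × 10⁻⁴ → stable
  38–43 m: −αΔT+βΔS = −(1.4 × 10⁻⁴)(+12.2)+(8.1 × 10⁻⁴)(+2.20) = 7.4 × 10⁻⁵ → stable
  43–100 m: −αΔT+βΔS = −(1.4 × 10⁻⁴)(+2.3)+(8.1 × 10⁻⁴)(-13.97) = -0.012 → UNSTABLE
  100–116 m: −αΔT+βΔS = −(1.4 × 10⁻⁴)(-7.3)+(8.1 × 10⁻⁴)(+5.73) = 5.7 × 10⁻³ → stable
  116–138 m: −αΔT+βΔS = −(1.4 × 10⁻⁴)(+6.4)+(8.1 × 10⁻⁴)(+14.00) = 0.010 → stable
The 43–100 m interval has Δρ < 0: lighter water underlies denser water.

43–100 m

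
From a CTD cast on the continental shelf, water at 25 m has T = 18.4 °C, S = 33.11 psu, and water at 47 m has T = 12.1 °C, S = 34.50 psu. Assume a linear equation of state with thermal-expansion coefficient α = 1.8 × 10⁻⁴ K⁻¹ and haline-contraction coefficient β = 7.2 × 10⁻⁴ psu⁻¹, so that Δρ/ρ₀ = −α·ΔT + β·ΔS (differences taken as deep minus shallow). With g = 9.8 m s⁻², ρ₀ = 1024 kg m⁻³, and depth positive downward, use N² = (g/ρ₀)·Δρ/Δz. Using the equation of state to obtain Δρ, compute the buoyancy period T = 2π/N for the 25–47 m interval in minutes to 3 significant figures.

3.40 min

ΔT = -6.3 K, ΔS = +1.39 psu (deep − shallow).
Δρ/ρ₀ = −αΔT + βΔS = 1.134 × 10⁻³ + 1.0008 × 10⁻³ = 2.1348 × 10⁻³, so Δρ ≈ 2.186 kg m⁻³.
N² = (g/ρ₀)·Δρ/Δz = g·(Δρ/ρ₀)/Δz = 9.8 × 2.1348 × 10⁻³ / 22 = 9.5096 × 10⁻⁴ s⁻².
N = √(9.5096 × 10⁻⁴) = 0.030838 rad s⁻¹ → T = 2π/N = 203.75 s = 3.3958 min ≈ 3.40 min.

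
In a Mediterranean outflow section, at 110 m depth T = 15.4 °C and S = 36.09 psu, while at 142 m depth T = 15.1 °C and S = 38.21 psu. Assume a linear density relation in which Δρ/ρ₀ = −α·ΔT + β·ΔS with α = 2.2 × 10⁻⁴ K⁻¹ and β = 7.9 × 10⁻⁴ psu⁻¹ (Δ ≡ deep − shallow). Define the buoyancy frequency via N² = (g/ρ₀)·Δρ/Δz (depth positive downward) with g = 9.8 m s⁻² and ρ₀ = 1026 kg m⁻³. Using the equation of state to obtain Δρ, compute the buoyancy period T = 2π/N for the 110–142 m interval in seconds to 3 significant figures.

272 s

ΔT = -0.3 K, ΔS = +2.12 psu (deep − shallow).
Δρ/ρ₀ = −αΔT + βΔS = 6.60 × 10⁻⁵ + 1.6748 × 10⁻³ = 1.7408 × 10⁻³, so Δρ ≈ 1.786 kg m⁻³.
N² = (g/ρ₀)·Δρ/Δz = g·(Δρ/ρ₀)/Δz = 9.8 × 1.7408 × 10⁻³ / 32 = 5.3312 × 10⁻⁴ s⁻².
N = √(5.3312 × 10⁻⁴) = 0.023089 rad s⁻¹ → T = 2π/N = 272.13 s ≈ 272 s.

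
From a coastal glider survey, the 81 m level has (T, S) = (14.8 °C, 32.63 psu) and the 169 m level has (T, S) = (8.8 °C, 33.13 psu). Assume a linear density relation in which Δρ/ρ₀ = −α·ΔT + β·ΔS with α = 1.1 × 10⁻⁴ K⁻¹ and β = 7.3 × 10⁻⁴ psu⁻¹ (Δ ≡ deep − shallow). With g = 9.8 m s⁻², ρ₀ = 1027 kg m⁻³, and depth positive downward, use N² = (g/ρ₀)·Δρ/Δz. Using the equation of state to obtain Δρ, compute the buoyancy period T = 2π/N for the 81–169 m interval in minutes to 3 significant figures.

ΔT = -6.0 K, ΔS = +0.50 psu (deep − shallow).
Δρ/ρ₀ = −αΔT + βΔS = 6.60 × 10⁻⁴ + 3.65 × 10⁻⁴ = 1.025 × 10⁻³, so Δρ ≈ 1.053 kg m⁻³.
N² = (g/ρ₀)·Δρ/Δz = g·(Δρ/ρ₀)/Δz = 9.8 × 1.025 × 10⁻³ / 88 = 1.1415 × 10⁻⁴ s⁻².
N = √(1.1415 × 10⁻⁴) = 0.010684 rad s⁻¹ → T = 2π/N = 588.09 s = 9.8015 min ≈ 9.80 min.

9.80 min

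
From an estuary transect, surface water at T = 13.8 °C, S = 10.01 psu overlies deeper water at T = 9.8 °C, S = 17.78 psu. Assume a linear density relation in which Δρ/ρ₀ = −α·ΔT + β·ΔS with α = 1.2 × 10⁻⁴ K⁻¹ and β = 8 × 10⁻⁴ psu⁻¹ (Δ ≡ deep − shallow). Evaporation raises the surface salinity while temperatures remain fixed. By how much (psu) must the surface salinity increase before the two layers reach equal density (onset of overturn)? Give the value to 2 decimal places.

Neutral buoyancy requires −α(T_deep − T_surf) + β(S_deep − S_surf′) = 0.
S_surf′ = S_deep − (α/β)·ΔT = 17.78 − (1.2 × 10⁻⁴/8 × 10⁻⁴)·(-4.0) = 18.3800 psu.
Increase required: 18.3800 − 10.01 = 8.3700 psu.

8.37 psu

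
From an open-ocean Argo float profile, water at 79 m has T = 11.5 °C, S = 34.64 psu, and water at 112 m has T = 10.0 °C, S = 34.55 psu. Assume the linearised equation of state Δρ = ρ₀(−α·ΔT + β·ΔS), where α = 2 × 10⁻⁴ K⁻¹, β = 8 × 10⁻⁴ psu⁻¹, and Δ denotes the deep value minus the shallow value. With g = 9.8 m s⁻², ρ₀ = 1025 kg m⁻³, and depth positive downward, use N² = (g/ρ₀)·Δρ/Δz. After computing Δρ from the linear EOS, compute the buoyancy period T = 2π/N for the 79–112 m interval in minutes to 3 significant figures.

12.7 min

ΔT = -1.5 K, ΔS = -0.09 psu (deep − shallow).
Δρ/ρ₀ = −αΔT + βΔS = 3.00 × 10⁻⁴ − 7.20 × 10⁻⁵ = 2.28 × 10⁻⁴, so Δρ ≈ 0.2337 kg m⁻³.
N² = (g/ρ₀)·Δρ/Δz = g·(Δρ/ρ₀)/Δz = 9.8 × 2.28 × 10⁻⁴ / 33 = 6.7709 × 10⁻⁵ s⁻².
N = √(6.7709 × 10⁻⁵) = 8.2285 × 10⁻³ rad s⁻¹ → T = 2π/N = 763.59 s = 12.726 min ≈ 12.7 min.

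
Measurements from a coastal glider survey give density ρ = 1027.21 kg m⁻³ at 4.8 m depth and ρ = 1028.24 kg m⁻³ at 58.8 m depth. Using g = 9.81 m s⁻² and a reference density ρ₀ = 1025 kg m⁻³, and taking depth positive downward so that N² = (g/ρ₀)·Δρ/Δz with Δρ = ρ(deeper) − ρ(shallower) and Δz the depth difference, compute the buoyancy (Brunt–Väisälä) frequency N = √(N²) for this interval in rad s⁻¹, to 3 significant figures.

Δρ = 1028.24 − 1027.21 = 1.03 kg m⁻³ over Δz = 58.8 − 4.8 = 54 m.
N² = (9.81/1025) × (1.03/54) = 1.8255 × 10⁻⁴ s⁻².
N = √(1.8255 × 10⁻⁴) = 0.013511 rad s⁻¹ ≈ 0.0135 rad s⁻¹.
N² > 0, so the interval is statically stable.

0.0135 rad s⁻¹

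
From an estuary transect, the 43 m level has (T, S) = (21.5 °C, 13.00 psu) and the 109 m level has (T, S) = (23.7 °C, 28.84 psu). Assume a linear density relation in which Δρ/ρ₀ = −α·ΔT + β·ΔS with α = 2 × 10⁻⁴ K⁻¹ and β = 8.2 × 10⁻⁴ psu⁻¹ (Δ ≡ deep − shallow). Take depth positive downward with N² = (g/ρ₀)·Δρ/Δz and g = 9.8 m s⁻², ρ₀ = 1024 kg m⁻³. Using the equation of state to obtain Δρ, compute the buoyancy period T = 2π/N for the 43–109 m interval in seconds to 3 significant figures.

146 s

ΔT = +2.2 K, ΔS = +15.84 psu (deep − shallow).
Δρ/ρ₀ = −αΔT + βΔS = -4.40 × 10⁻⁴ + 0.0129888 = 0.0125488, so Δρ ≈ 12.85 kg m⁻³.
N² = (g/ρ₀)·Δρ/Δz = g·(Δρ/ρ₀)/Δz = 9.8 × 0.0125488 / 66 = 1.8633 × 10⁻³ s⁻².
N = √(1.8633 × 10⁻³) = 0.043166 rad s⁻¹ → T = 2π/N = 145.56 s ≈ 146 s.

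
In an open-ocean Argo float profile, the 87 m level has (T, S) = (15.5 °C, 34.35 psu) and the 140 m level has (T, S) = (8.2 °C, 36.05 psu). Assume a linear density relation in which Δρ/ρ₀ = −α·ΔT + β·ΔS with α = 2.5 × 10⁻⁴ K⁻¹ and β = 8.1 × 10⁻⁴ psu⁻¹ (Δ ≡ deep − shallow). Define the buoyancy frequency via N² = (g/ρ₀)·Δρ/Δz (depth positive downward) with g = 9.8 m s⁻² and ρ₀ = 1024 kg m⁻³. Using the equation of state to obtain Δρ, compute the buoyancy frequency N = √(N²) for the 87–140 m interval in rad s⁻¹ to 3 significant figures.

0.0243 rad s⁻¹

ΔT = -7.3 K, ΔS = +1.70 psu (deep − shallow).
Δρ/ρ₀ = −αΔT + βΔS = 1.825 × 10⁻³ + 1.377 × 10⁻³ = 3.202 × 10⁻³, so Δρ ≈ 3.279 kg m⁻³.
N² = (g/ρ₀)·Δρ/Δz = g·(Δρ/ρ₀)/Δz = 9.8 × 3.202 × 10⁻³ / 53 = 5.9207 × 10⁻⁴ s⁻².
N = √(5.9207 × 10⁻⁴) = 0.024332 rad s⁻¹ ≈ 0.0243 rad s⁻¹.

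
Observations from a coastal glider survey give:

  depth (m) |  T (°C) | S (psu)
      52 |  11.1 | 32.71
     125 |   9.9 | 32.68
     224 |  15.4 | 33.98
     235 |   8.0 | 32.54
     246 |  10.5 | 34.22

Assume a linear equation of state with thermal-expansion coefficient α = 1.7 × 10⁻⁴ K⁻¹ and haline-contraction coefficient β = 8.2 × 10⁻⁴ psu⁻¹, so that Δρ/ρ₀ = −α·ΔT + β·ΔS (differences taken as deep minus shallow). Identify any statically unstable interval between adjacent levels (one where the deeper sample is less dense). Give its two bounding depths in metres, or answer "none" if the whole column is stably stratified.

none

Evaluate Δρ/ρ₀ = −αΔT + βΔS across each adjacent pair:
  52–125 m: −αΔT+βΔS = −(1.7 × 10⁻⁴)(-1.2)+(8.2 × 10⁻⁴)(-0.03) = 1.8 × 10⁻⁴ → stable
  125–224 m: −αΔT+βΔS = −(1.7 × 10⁻⁴)(+5.5)+(8.2 × 10⁻⁴)(+1.30) = 1.3 × 10⁻⁴ → stable
  224–235 m: −αΔT+βΔS = −(1.7 × 10⁻⁴)(-7.4)+(8.2 × 10⁻⁴)(-1.44) = 7.7 × 10⁻⁵ → stable
  235–246 m: −αΔT+βΔS = −(1.7 × 10⁻⁴)(+2.5)+(8.2 × 10⁻⁴)(+1.68) = 9.5 × 10⁻⁴ → stable
Every interval has Δρ > 0: the column is stably stratified throughout.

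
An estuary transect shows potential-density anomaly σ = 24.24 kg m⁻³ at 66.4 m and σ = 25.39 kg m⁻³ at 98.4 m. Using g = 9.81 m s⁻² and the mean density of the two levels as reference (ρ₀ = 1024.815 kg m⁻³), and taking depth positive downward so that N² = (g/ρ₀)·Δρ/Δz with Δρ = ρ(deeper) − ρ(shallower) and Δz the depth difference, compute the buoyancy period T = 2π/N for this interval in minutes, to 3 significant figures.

5.65 min

Δρ = 1025.39 − 1024.24 = 1.15 kg m⁻³ over Δz = 98.4 − 66.4 = 32 m.
N² = (9.81/1024.815) × (1.15/32) = 3.4401 × 10⁻⁴ s⁻².
N = √(3.4401 × 10⁻⁴) = 0.018548 rad s⁻¹, so T = 2π/N = 338.75 s = 5.6458 min ≈ 5.65 min.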